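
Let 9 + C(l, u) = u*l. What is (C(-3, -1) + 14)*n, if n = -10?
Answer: -80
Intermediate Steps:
C(l, u) = -9 + l*u (C(l, u) = -9 + u*l = -9 + l*u)
(C(-3, -1) + 14)*n = ((-9 - 3*(-1)) + 14)*(-10) = ((-9 + 3) + 14)*(-10) = (-6 + 14)*(-10) = 8*(-10) = -80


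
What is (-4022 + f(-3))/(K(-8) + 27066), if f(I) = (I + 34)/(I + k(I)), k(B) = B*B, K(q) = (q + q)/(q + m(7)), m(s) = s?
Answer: -2191/14772 ≈ -0.14832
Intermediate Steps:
K(q) = 2*q/(7 + q) (K(q) = (q + q)/(q + 7) = (2*q)/(7 + q) = 2*q/(7 + q))
k(B) = B**2
f(I) = (34 + I)/(I + I**2) (f(I) = (I + 34)/(I + I**2) = (34 + I)/(I + I**2))
(-4022 + f(-3))/(K(-8) + 27066) = (-4022 + (34 - 3)/((-3)*(1 - 3)))/(2*(-8)/(7 - 8) + 27066) = (-4022 - 1/3*31/(-2))/(2*(-8)/(-1) + 27066) = (-4022 - 1/3*(-1/2)*31)/(2*(-8)*(-1) + 27066) = (-4022 + 31/6)/(16 + 27066) = -24101/6/27082 = -24101/6*1/27082 = -2191/14772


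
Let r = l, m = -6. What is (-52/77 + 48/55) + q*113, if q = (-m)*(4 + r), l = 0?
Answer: 1044196/385 ≈ 2712.2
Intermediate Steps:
r = 0
q = 24 (q = (-1*(-6))*(4 + 0) = 6*4 = 24)
(-52/77 + 48/55) + q*113 = (-52/77 + 48/55) + 24*113 = (-52*1/77 + 48*(1/55)) + 2712 = (-52/77 + 48/55) + 2712 = 76/385 + 2712 = 1044196/385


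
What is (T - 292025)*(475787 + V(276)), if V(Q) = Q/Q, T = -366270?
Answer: -313208861460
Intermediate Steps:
V(Q) = 1
(T - 292025)*(475787 + V(276)) = (-366270 - 292025)*(475787 + 1) = -658295*475788 = -313208861460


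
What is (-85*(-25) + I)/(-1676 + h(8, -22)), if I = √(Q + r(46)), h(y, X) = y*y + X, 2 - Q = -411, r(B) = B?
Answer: -2125/1634 - 3*√51/1634 ≈ -1.3136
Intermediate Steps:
Q = 413 (Q = 2 - 1*(-411) = 2 + 411 = 413)
h(y, X) = X + y² (h(y, X) = y² + X = X + y²)
I = 3*√51 (I = √(413 + 46) = √459 = 3*√51 ≈ 21.424)
(-85*(-25) + I)/(-1676 + h(8, -22)) = (-85*(-25) + 3*√51)/(-1676 + (-22 + 8²)) = (2125 + 3*√51)/(-1676 + (-22 + 64)) = (2125 + 3*√51)/(-1676 + 42) = (2125 + 3*√51)/(-1634) = (2125 + 3*√51)*(-1/1634) = -2125/1634 - 3*√51/1634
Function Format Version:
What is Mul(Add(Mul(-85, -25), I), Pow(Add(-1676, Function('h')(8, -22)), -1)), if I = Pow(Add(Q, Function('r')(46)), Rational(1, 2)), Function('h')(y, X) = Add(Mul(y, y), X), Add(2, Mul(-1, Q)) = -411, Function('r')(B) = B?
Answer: Add(Rational(-2125, 1634), Mul(Rational(-3, 1634), Pow(51, Rational(1, 2)))) ≈ -1.3136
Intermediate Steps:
Q = 413 (Q = Add(2, Mul(-1, -411)) = Add(2, 411) = 413)
Function('h')(y, X) = Add(X, Pow(y, 2)) (Function('h')(y, X) = Add(Pow(y, 2), X) = Add(X, Pow(y, 2)))
I = Mul(3, Pow(51, Rational(1, 2))) (I = Pow(Add(413, 46), Rational(1, 2)) = Pow(459, Rational(1, 2)) = Mul(3, Pow(51, Rational(1, 2))) ≈ 21.424)
Mul(Add(Mul(-85, -25), I), Pow(Add(-1676, Function('h')(8, -22)), -1)) = Mul(Add(Mul(-85, -25), Mul(3, Pow(51, Rational(1, 2)))), Pow(Add(-1676, Add(-22, Pow(8, 2))), -1)) = Mul(Add(2125, Mul(3, Pow(51, Rational(1, 2)))), Pow(Add(-1676, Add(-22, 64)), -1)) = Mul(Add(2125, Mul(3, Pow(51, Rational(1, 2)))), Pow(Add(-1676, 42), -1)) = Mul(Add(2125, Mul(3, Pow(51, Rational(1, 2)))), Pow(-1634, -1)) = Mul(Add(2125, Mul(3, Pow(51, Rational(1, 2)))), Rational(-1, 1634)) = Add(Rational(-2125, 1634), Mul(Rational(-3, 1634), Pow(51, Rational(1, 2))))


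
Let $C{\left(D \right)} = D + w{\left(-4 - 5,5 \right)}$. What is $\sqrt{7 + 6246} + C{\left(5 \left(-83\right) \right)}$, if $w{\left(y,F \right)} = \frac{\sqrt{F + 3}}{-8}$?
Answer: $-415 + 13 \sqrt{37} - \frac{\sqrt{2}}{4} \approx -336.28$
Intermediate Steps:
$w{\left(y,F \right)} = - \frac{\sqrt{3 + F}}{8}$ ($w{\left(y,F \right)} = \sqrt{3 + F} \left(- \frac{1}{8}\right) = - \frac{\sqrt{3 + F}}{8}$)
$C{\left(D \right)} = D - \frac{\sqrt{2}}{4}$ ($C{\left(D \right)} = D - \frac{\sqrt{3 + 5}}{8} = D - \frac{\sqrt{8}}{8} = D - \frac{2 \sqrt{2}}{8} = D - \frac{\sqrt{2}}{4}$)
$\sqrt{7 + 6246} + C{\left(5 \left(-83\right) \right)} = \sqrt{7 + 6246} - \left(415 + \frac{\sqrt{2}}{4}\right) = \sqrt{6253} - \left(415 + \frac{\sqrt{2}}{4}\right) = 13 \sqrt{37} - \left(415 + \frac{\sqrt{2}}{4}\right) = -415 + 13 \sqrt{37} - \frac{\sqrt{2}}{4}$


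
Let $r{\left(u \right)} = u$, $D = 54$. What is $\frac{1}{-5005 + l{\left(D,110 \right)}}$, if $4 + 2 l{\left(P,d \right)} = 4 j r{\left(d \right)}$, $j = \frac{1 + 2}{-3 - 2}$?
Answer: $- \frac{1}{5139} \approx -0.00019459$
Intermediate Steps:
$j = - \frac{3}{5}$ ($j = \frac{3}{-5} = 3 \left(- \frac{1}{5}\right) = - \frac{3}{5} \approx -0.6$)
$l{\left(P,d \right)} = -2 - \frac{6 d}{5}$ ($l{\left(P,d \right)} = -2 + \frac{4 \left(- \frac{3}{5}\right) d}{2} = -2 + \frac{\left(- \frac{12}{5}\right) d}{2} = -2 - \frac{6 d}{5}$)
$\frac{1}{-5005 + l{\left(D,110 \right)}} = \frac{1}{-5005 - 134} = \frac{1}{-5139} = - \frac{1}{5139}$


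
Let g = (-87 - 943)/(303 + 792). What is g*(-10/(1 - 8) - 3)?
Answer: 2266/1533 ≈ 1.4781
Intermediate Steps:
g = -206/219 (g = -1030/1095 = -1030*1/1095 = -206/219 ≈ -0.94064)
g*(-10/(1 - 8) - 3) = -206*(-10/(1 - 8) - 3)/219 = -206*(-10/(-7) - 3)/219 = -206*(-10*(-1/7) - 3)/219 = -206*(10/7 - 3)/219 = -206/219*(-11/7) = 2266/1533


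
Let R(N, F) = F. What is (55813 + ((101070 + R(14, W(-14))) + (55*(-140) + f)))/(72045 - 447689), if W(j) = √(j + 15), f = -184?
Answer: -37250/93911 ≈ -0.39665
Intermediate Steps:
W(j) = √(15 + j)
(55813 + ((101070 + R(14, W(-14))) + (55*(-140) + f)))/(72045 - 447689) = (55813 + ((101070 + √(15 - 14)) + (55*(-140) - 184)))/(72045 - 447689) = (55813 + ((101070 + √1) + (-7700 - 184)))/(-375644) = (55813 + ((101070 + 1) - 7884))*(-1/375644) = (55813 + (101071 - 7884))*(-1/375644) = (55813 + 93187)*(-1/375644) = 149000*(-1/375644) = -37250/93911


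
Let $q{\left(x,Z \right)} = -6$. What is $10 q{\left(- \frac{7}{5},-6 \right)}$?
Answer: $-60$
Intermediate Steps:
$10 q{\left(- \frac{7}{5},-6 \right)} = 10 \left(-6\right) = -60$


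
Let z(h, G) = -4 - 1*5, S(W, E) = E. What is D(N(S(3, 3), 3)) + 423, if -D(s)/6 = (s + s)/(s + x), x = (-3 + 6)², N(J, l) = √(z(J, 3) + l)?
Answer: 12243/29 - 36*I*√6/29 ≈ 422.17 - 3.0407*I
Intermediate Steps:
z(h, G) = -9 (z(h, G) = -4 - 5 = -9)
N(J, l) = √(-9 + l)
x = 9 (x = 3² = 9)
D(s) = -12*s/(9 + s) (D(s) = -6*(s + s)/(s + 9) = -6*2*s/(9 + s) = -12*s/(9 + s))
D(N(S(3, 3), 3)) + 423 = -12*√(-9 + 3)/(9 + √(-9 + 3)) + 423 = -12*√(-6)/(9 + √(-6)) + 423 = -12*I*√6/(9 + I*√6) + 423 = 423 - 12*I*√6/(9 + I*√6)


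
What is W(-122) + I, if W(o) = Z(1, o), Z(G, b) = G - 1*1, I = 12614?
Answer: 12614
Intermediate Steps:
Z(G, b) = -1 + G (Z(G, b) = G - 1 = -1 + G)
W(o) = 0 (W(o) = -1 + 1 = 0)
W(-122) + I = 0 + 12614 = 12614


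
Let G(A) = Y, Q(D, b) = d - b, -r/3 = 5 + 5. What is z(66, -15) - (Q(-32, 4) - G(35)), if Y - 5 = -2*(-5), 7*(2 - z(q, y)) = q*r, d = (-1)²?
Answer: 2120/7 ≈ 302.86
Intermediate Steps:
r = -30 (r = -3*(5 + 5) = -3*10 = -30)
d = 1
z(q, y) = 2 + 30*q/7 (z(q, y) = 2 - q*(-30)/7 = 2 - (-30)*q/7 = 2 + 30*q/7)
Y = 15 (Y = 5 - 2*(-5) = 5 + 10 = 15)
Q(D, b) = 1 - b
G(A) = 15
z(66, -15) - (Q(-32, 4) - G(35)) = (2 + (30/7)*66) - ((1 - 1*4) - 1*15) = (2 + 1980/7) - ((1 - 4) - 15) = 1994/7 - (-3 - 15) = 1994/7 - 1*(-18) = 1994/7 + 18 = 2120/7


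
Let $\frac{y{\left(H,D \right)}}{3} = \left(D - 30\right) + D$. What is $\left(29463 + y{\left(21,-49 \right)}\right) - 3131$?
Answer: $25948$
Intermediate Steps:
$y{\left(H,D \right)} = -90 + 6 D$ ($y{\left(H,D \right)} = 3 \left(\left(D - 30\right) + D\right) = 3 \left(\left(-30 + D\right) + D\right) = 3 \left(-30 + 2 D\right) = -90 + 6 D$)
$\left(29463 + y{\left(21,-49 \right)}\right) - 3131 = \left(29463 + \left(-90 + 6 \left(-49\right)\right)\right) - 3131 = \left(29463 - 384\right) - 3131 = 29079 - 3131 = 25948$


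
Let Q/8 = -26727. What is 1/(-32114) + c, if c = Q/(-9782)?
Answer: 3433238621/157069574 ≈ 21.858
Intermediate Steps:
Q = -213816 (Q = 8*(-26727) = -213816)
c = 106908/4891 (c = -213816/(-9782) = -213816*(-1/9782) = 106908/4891 ≈ 21.858)
1/(-32114) + c = 1/(-32114) + 106908/4891 = -1/32114 + 106908/4891 = 3433238621/157069574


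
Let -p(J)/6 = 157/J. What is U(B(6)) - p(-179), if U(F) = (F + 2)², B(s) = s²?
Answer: 257534/179 ≈ 1438.7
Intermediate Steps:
p(J) = -942/J
U(F) = (2 + F)²
U(B(6)) - p(-179) = (2 + 6²)² - (-942)/(-179) = (2 + 36)² - (-942)*(-1)/179 = 38² - 1*942/179 = 1444 - 942/179 = 257534/179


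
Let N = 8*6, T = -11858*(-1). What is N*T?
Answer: 569184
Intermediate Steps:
T = 11858
N = 48
N*T = 48*11858 = 569184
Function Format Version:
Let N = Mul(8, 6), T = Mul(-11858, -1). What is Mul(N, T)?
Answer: 569184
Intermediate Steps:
T = 11858
N = 48
Mul(N, T) = Mul(48, 11858) = 569184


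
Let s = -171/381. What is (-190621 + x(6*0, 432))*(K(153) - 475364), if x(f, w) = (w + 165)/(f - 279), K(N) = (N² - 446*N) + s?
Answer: 1171189490404736/11811 ≈ 9.9161e+10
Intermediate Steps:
s = -57/127 (s = -171*1/381 = -57/127 ≈ -0.44882)
K(N) = -57/127 + N² - 446*N (K(N) = (N² - 446*N) - 57/127 = -57/127 + N² - 446*N)
x(f, w) = (165 + w)/(-279 + f)
(-190621 + x(6*0, 432))*(K(153) - 475364) = (-190621 + (165 + 432)/(-279 + 6*0))*((-57/127 + 153² - 446*153) - 475364) = (-190621 + 597/(-279 + 0))*((-57/127 + 23409 - 68238) - 475364) = (-190621 + 597/(-279))*(-5693340/127 - 475364) = (-190621 - 1/279*597)*(-66064568/127) = (-190621 - 199/93)*(-66064568/127) = -17727952/93*(-66064568/127) = 1171189490404736/11811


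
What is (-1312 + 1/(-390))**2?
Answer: 261817445761/152100 ≈ 1.7214e+6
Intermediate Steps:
(-1312 + 1/(-390))**2 = (-1312 - 1/390)**2 = (-511681/390)**2 = 261817445761/152100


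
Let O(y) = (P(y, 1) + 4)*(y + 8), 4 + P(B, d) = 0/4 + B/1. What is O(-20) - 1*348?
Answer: -108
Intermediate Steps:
P(B, d) = -4 + B (P(B, d) = -4 + (0/4 + B/1) = -4 + (0*(¼) + B*1) = -4 + (0 + B) = -4 + B)
O(y) = y*(8 + y) (O(y) = ((-4 + y) + 4)*(y + 8) = y*(8 + y))
O(-20) - 1*348 = -20*(8 - 20) - 1*348 = -20*(-12) - 348 = 240 - 348 = -108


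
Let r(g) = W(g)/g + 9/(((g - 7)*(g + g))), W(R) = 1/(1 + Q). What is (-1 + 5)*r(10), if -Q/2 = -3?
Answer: 23/35 ≈ 0.65714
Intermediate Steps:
Q = 6 (Q = -2*(-3) = 6)
W(R) = 1/7 (W(R) = 1/(1 + 6) = 1/7)
r(g) = 1/(7*g) + 9/(2*g*(-7 + g)) (r(g) = 1/(7*g) + 9/(((g - 7)*(g + g))) = 1/(7*g) + 9/(((-7 + g)*(2*g))) = 1/(7*g) + 9/((2*g*(-7 + g))) = 1/(7*g) + 9*(1/(2*g*(-7 + g))) = 1/(7*g) + 9/(2*g*(-7 + g)))
(-1 + 5)*r(10) = (-1 + 5)*((1/14)*(49 + 2*10)/(10*(-7 + 10))) = 4*((1/14)*(1/10)*(49 + 20)/3) = 4*((1/14)*(1/10)*(1/3)*69) = 4*(23/140) = 23/35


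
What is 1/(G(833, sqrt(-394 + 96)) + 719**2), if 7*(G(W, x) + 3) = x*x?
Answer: 7/3618408 ≈ 1.9346e-6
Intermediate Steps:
G(W, x) = -3 + x**2/7 (G(W, x) = -3 + (x*x)/7 = -3 + x**2/7)
1/(G(833, sqrt(-394 + 96)) + 719**2) = 1/((-3 + (sqrt(-394 + 96))**2/7) + 719**2) = 1/((-3 + (sqrt(-298))**2/7) + 516961) = 1/((-3 + (I*sqrt(298))**2/7) + 516961) = 1/((-3 + (1/7)*(-298)) + 516961) = 1/((-3 - 298/7) + 516961) = 1/(-319/7 + 516961) = 1/(3618408/7) = 7/3618408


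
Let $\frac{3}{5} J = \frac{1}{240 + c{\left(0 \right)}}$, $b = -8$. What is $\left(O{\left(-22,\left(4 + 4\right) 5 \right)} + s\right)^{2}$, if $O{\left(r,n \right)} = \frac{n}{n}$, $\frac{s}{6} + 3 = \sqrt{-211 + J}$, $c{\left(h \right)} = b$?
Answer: $\frac{\left(986 - i \sqrt{25552074}\right)^{2}}{3364} \approx -7306.7 - 2963.2 i$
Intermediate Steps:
$c{\left(h \right)} = -8$
$J = \frac{5}{696}$ ($J = \frac{5}{3 \left(240 - 8\right)} = \frac{5}{3 \cdot 232} = \frac{5}{3} \cdot \frac{1}{232} = \frac{5}{696} \approx 0.0071839$)
$s = -18 + \frac{i \sqrt{25552074}}{58}$ ($s = -18 + 6 \sqrt{-211 + \frac{5}{696}} = -18 + 6 \sqrt{- \frac{146851}{696}} = -18 + 6 \frac{i \sqrt{25552074}}{348} = -18 + \frac{i \sqrt{25552074}}{58} \approx -18.0 + 87.154 i$)
$O{\left(r,n \right)} = 1$
$\left(O{\left(-22,\left(4 + 4\right) 5 \right)} + s\right)^{2} = \left(1 - \left(18 - \frac{i \sqrt{25552074}}{58}\right)\right)^{2} = \left(-17 + \frac{i \sqrt{25552074}}{58}\right)^{2}$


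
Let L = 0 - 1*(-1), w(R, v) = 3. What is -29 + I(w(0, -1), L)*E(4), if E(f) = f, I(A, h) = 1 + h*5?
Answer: -5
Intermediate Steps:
L = 1 (L = 0 + 1 = 1)
I(A, h) = 1 + 5*h
-29 + I(w(0, -1), L)*E(4) = -29 + (1 + 5*1)*4 = -29 + (1 + 5)*4 = -29 + 6*4 = -29 + 24 = -5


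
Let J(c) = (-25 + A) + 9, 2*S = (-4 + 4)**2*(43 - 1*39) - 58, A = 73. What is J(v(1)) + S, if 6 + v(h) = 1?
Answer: 28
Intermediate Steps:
v(h) = -5 (v(h) = -6 + 1 = -5)
S = -29 (S = ((-4 + 4)**2*(43 - 1*39) - 58)/2 = (0**2*(43 - 39) - 58)/2 = (0*4 - 58)/2 = (0 - 58)/2 = (1/2)*(-58) = -29)
J(c) = 57 (J(c) = (-25 + 73) + 9 = 48 + 9 = 57)
J(v(1)) + S = 57 - 29 = 28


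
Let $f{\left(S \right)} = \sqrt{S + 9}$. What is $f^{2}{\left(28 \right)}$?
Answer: $37$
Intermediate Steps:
$f{\left(S \right)} = \sqrt{9 + S}$
$f^{2}{\left(28 \right)} = \left(\sqrt{9 + 28}\right)^{2} = \left(\sqrt{37}\right)^{2} = 37$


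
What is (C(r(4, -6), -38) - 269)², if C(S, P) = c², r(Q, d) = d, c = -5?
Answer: 59536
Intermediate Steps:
C(S, P) = 25 (C(S, P) = (-5)² = 25)
(C(r(4, -6), -38) - 269)² = (25 - 269)² = (-244)² = 59536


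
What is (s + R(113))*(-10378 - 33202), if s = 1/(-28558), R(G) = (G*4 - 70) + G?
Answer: -308027994110/14279 ≈ -2.1572e+7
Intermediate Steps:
R(G) = -70 + 5*G (R(G) = (4*G - 70) + G = (-70 + 4*G) + G = -70 + 5*G)
s = -1/28558 ≈ -3.5016e-5
(s + R(113))*(-10378 - 33202) = (-1/28558 + (-70 + 5*113))*(-10378 - 33202) = (-1/28558 + (-70 + 565))*(-43580) = (-1/28558 + 495)*(-43580) = (14136209/28558)*(-43580) = -308027994110/14279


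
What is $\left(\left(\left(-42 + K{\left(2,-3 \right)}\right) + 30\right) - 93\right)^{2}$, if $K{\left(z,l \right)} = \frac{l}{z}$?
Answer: $\frac{45369}{4} \approx 11342.0$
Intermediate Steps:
$\left(\left(\left(-42 + K{\left(2,-3 \right)}\right) + 30\right) - 93\right)^{2} = \left(\left(\left(-42 - \frac{3}{2}\right) + 30\right) - 93\right)^{2} = \left(\left(- \frac{87}{2} + 30\right) - 93\right)^{2} = \left(- \frac{27}{2} - 93\right)^{2} = \left(- \frac{213}{2}\right)^{2} = \frac{45369}{4}$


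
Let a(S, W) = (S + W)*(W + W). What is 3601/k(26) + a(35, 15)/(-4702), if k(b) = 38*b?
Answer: 594227/178676 ≈ 3.3257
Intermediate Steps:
a(S, W) = 2*W*(S + W) (a(S, W) = (S + W)*(2*W) = 2*W*(S + W))
3601/k(26) + a(35, 15)/(-4702) = 3601/((38*26)) + (2*15*(35 + 15))/(-4702) = 3601/988 + (2*15*50)*(-1/4702) = 3601*(1/988) + 1500*(-1/4702) = 277/76 - 750/2351 = 594227/178676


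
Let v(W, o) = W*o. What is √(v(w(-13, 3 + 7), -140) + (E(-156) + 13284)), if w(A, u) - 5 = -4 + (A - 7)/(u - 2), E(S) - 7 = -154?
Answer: 3*√1483 ≈ 115.53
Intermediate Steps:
E(S) = -147 (E(S) = 7 - 154 = -147)
w(A, u) = 1 + (-7 + A)/(-2 + u) (w(A, u) = 5 + (-4 + (A - 7)/(u - 2)) = 5 + (-4 + (-7 + A)/(-2 + u)) = 1 + (-7 + A)/(-2 + u))
√(v(w(-13, 3 + 7), -140) + (E(-156) + 13284)) = √(((-9 - 13 + (3 + 7))/(-2 + (3 + 7)))*(-140) + (-147 + 13284)) = √(((-9 - 13 + 10)/(-2 + 10))*(-140) + 13137) = √((-12/8)*(-140) + 13137) = √(((⅛)*(-12))*(-140) + 13137) = √(-3/2*(-140) + 13137) = √(210 + 13137) = √13347 = 3*√1483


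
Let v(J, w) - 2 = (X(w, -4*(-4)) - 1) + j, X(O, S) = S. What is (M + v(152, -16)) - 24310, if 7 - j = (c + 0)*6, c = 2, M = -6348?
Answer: -30646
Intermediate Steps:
j = -5 (j = 7 - (2 + 0)*6 = 7 - 2*6 = 7 - 1*12 = 7 - 12 = -5)
v(J, w) = 12 (v(J, w) = 2 + ((-4*(-4) - 1) - 5) = 2 + ((16 - 1) - 5) = 2 + (15 - 5) = 2 + 10 = 12)
(M + v(152, -16)) - 24310 = (-6348 + 12) - 24310 = -6336 - 24310 = -30646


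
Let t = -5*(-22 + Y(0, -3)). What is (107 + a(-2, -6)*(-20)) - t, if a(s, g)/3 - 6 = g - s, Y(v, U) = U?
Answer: -138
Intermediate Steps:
a(s, g) = 18 - 3*s + 3*g (a(s, g) = 18 + 3*(g - s) = 18 + (-3*s + 3*g) = 18 - 3*s + 3*g)
t = 125 (t = -5*(-22 - 3) = -5*(-25) = 125)
(107 + a(-2, -6)*(-20)) - t = (107 + (18 - 3*(-2) + 3*(-6))*(-20)) - 1*125 = (107 + (18 + 6 - 18)*(-20)) - 125 = (107 + 6*(-20)) - 125 = (107 - 120) - 125 = -13 - 125 = -138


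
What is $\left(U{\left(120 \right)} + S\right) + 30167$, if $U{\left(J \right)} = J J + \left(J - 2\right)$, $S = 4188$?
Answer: $48873$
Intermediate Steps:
$U{\left(J \right)} = -2 + J + J^{2}$ ($U{\left(J \right)} = J^{2} + \left(J - 2\right) = J^{2} + \left(-2 + J\right) = -2 + J + J^{2}$)
$\left(U{\left(120 \right)} + S\right) + 30167 = \left(\left(-2 + 120 + 120^{2}\right) + 4188\right) + 30167 = \left(\left(-2 + 120 + 14400\right) + 4188\right) + 30167 = \left(14518 + 4188\right) + 30167 = 18706 + 30167 = 48873$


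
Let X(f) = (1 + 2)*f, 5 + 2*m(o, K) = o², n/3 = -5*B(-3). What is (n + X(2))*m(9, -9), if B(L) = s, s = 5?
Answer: -2622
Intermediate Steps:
B(L) = 5
n = -75 (n = 3*(-5*5) = 3*(-25) = -75)
m(o, K) = -5/2 + o²/2
X(f) = 3*f
(n + X(2))*m(9, -9) = (-75 + 3*2)*(-5/2 + (½)*9²) = (-75 + 6)*(-5/2 + (½)*81) = -69*(-5/2 + 81/2) = -69*38 = -2622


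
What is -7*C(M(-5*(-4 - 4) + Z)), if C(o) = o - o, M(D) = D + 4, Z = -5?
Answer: 0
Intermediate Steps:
M(D) = 4 + D
C(o) = 0
-7*C(M(-5*(-4 - 4) + Z)) = -7*0 = 0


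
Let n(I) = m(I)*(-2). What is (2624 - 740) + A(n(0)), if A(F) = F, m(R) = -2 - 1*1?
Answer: 1890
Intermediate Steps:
m(R) = -3 (m(R) = -2 - 1 = -3)
n(I) = 6 (n(I) = -3*(-2) = 6)
(2624 - 740) + A(n(0)) = (2624 - 740) + 6 = 1884 + 6 = 1890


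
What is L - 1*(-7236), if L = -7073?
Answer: 163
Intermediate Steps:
L - 1*(-7236) = -7073 - 1*(-7236) = -7073 + 7236 = 163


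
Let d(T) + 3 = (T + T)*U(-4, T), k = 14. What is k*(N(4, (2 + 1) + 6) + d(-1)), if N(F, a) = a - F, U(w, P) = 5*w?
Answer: 588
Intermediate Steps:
d(T) = -3 - 40*T (d(T) = -3 + (T + T)*(5*(-4)) = -3 + (2*T)*(-20) = -3 - 40*T)
k*(N(4, (2 + 1) + 6) + d(-1)) = 14*((((2 + 1) + 6) - 1*4) + (-3 - 40*(-1))) = 14*(((3 + 6) - 4) + (-3 + 40)) = 14*((9 - 4) + 37) = 14*(5 + 37) = 14*42 = 588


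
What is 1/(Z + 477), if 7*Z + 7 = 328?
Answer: 7/3660 ≈ 0.0019126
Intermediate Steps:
Z = 321/7 (Z = -1 + (1/7)*328 = -1 + 328/7 = 321/7 ≈ 45.857)
1/(Z + 477) = 1/(321/7 + 477) = 1/(3660/7) = 7/3660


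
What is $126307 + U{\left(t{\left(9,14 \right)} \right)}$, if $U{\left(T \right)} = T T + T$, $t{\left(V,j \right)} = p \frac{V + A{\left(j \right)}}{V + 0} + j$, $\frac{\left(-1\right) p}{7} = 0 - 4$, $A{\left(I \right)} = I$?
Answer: $\frac{10830697}{81} \approx 1.3371 \cdot 10^{5}$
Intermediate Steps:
$p = 28$ ($p = - 7 \left(0 - 4\right) = \left(-7\right) \left(-4\right) = 28$)
$t{\left(V,j \right)} = j + \frac{28 \left(V + j\right)}{V}$ ($t{\left(V,j \right)} = 28 \frac{V + j}{V + 0} + j = 28 \frac{V + j}{V} + j = \frac{28 \left(V + j\right)}{V} + j = j + \frac{28 \left(V + j\right)}{V}$)
$U{\left(T \right)} = T + T^{2}$ ($U{\left(T \right)} = T^{2} + T = T + T^{2}$)
$126307 + U{\left(t{\left(9,14 \right)} \right)} = 126307 + \left(28 + 14 + 28 \cdot 14 \cdot \frac{1}{9}\right) \left(1 + \left(28 + 14 + 28 \cdot 14 \cdot \frac{1}{9}\right)\right) = 126307 + \left(28 + 14 + \frac{392}{9}\right) \left(1 + \left(28 + 14 + \frac{392}{9}\right)\right) = 126307 + \frac{770 \left(1 + \frac{770}{9}\right)}{9} = 126307 + \frac{770}{9} \cdot \frac{779}{9} = 126307 + \frac{599830}{81} = \frac{10830697}{81}$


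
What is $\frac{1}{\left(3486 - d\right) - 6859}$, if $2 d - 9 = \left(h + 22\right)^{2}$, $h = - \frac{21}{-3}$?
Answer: $- \frac{1}{3798} \approx -0.0002633$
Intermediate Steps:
$h = 7$ ($h = \left(-21\right) \left(- \frac{1}{3}\right) = 7$)
$d = 425$ ($d = \frac{9}{2} + \frac{\left(7 + 22\right)^{2}}{2} = \frac{9}{2} + \frac{29^{2}}{2} = \frac{9}{2} + \frac{1}{2} \cdot 841 = \frac{9}{2} + \frac{841}{2} = 425$)
$\frac{1}{\left(3486 - d\right) - 6859} = \frac{1}{\left(3486 - 425\right) - 6859} = \frac{1}{3061 - 6859} = \frac{1}{-3798} = - \frac{1}{3798}$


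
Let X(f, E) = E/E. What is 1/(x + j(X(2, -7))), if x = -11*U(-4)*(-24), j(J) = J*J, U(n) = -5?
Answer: -1/1319 ≈ -0.00075815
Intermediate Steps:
X(f, E) = 1
j(J) = J²
x = -1320 (x = -11*(-5)*(-24) = 55*(-24) = -1320)
1/(x + j(X(2, -7))) = 1/(-1320 + 1²) = 1/(-1320 + 1) = 1/(-1319) = -1/1319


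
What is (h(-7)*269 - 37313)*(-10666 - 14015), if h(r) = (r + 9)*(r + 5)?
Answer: 947478909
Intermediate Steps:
h(r) = (5 + r)*(9 + r) (h(r) = (9 + r)*(5 + r) = (5 + r)*(9 + r))
(h(-7)*269 - 37313)*(-10666 - 14015) = ((45 + (-7)² + 14*(-7))*269 - 37313)*(-10666 - 14015) = ((45 + 49 - 98)*269 - 37313)*(-24681) = (-4*269 - 37313)*(-24681) = (-1076 - 37313)*(-24681) = -38389*(-24681) = 947478909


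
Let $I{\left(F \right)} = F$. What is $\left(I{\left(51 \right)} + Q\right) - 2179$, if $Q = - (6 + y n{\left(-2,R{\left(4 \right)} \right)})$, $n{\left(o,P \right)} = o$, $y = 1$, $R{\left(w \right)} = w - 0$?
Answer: $-2132$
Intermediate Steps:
$R{\left(w \right)} = w$ ($R{\left(w \right)} = w + 0 = w$)
$Q = -4$ ($Q = - (6 + 1 \left(-2\right)) = - (6 - 2) = \left(-1\right) 4 = -4$)
$\left(I{\left(51 \right)} + Q\right) - 2179 = \left(51 - 4\right) - 2179 = 47 - 2179 = -2132$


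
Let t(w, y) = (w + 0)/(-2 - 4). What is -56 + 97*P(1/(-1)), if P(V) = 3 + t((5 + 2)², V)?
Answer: -3343/6 ≈ -557.17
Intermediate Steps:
t(w, y) = -w/6 (t(w, y) = w/(-6) = w*(-⅙) = -w/6)
P(V) = -31/6 (P(V) = 3 - (5 + 2)²/6 = 3 - ⅙*7² = 3 - ⅙*49 = 3 - 49/6 = -31/6)
-56 + 97*P(1/(-1)) = -56 + 97*(-31/6) = -56 - 3007/6 = -3343/6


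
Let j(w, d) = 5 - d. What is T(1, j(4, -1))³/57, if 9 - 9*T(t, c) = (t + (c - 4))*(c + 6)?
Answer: -9/19 ≈ -0.47368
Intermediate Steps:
T(t, c) = 1 - (6 + c)*(-4 + c + t)/9 (T(t, c) = 1 - (t + (c - 4))*(c + 6)/9 = 1 - (t + (-4 + c))*(6 + c)/9 = 1 - (-4 + c + t)*(6 + c)/9 = 1 - (6 + c)*(-4 + c + t)/9)
T(1, j(4, -1))³/57 = (11/3 - ⅔*1 - 2*(5 - 1*(-1))/9 - (5 - 1*(-1))²/9 - ⅑*(5 - 1*(-1))*1)³/57 = (11/3 - ⅔ - 2*(5 + 1)/9 - (5 + 1)²/9 - ⅑*(5 + 1)*1)³*(1/57) = (11/3 - ⅔ - 2/9*6 - ⅑*6² - ⅑*6*1)³*(1/57) = (11/3 - ⅔ - 4/3 - ⅑*36 - ⅔)³*(1/57) = (11/3 - ⅔ - 4/3 - 4 - ⅔)³*(1/57) = (-3)³*(1/57) = -27*1/57 = -9/19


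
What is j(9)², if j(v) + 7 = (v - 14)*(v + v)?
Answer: 9409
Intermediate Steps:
j(v) = -7 + 2*v*(-14 + v) (j(v) = -7 + (v - 14)*(v + v) = -7 + (-14 + v)*(2*v) = -7 + 2*v*(-14 + v))
j(9)² = (-7 - 28*9 + 2*9²)² = (-7 - 252 + 2*81)² = (-7 - 252 + 162)² = (-97)² = 9409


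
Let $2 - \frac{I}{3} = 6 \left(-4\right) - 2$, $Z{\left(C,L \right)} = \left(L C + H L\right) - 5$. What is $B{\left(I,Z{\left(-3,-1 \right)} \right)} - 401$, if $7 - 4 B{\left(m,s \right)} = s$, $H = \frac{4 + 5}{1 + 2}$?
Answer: $-398$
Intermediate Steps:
$H = 3$ ($H = \frac{9}{3} = 9 \cdot \frac{1}{3} = 3$)
$Z{\left(C,L \right)} = -5 + 3 L + C L$ ($Z{\left(C,L \right)} = \left(L C + 3 L\right) - 5 = \left(C L + 3 L\right) - 5 = \left(3 L + C L\right) - 5 = -5 + 3 L + C L$)
$I = 84$ ($I = 6 - 3 \left(6 \left(-4\right) - 2\right) = 6 - 3 \left(-24 - 2\right) = 6 - -78 = 6 + 78 = 84$)
$B{\left(m,s \right)} = \frac{7}{4} - \frac{s}{4}$
$B{\left(I,Z{\left(-3,-1 \right)} \right)} - 401 = \left(\frac{7}{4} - \frac{-5 + 3 \left(-1\right) - -3}{4}\right) - 401 = \left(\frac{7}{4} - \frac{-5 - 3 + 3}{4}\right) - 401 = \left(\frac{7}{4} - - \frac{5}{4}\right) - 401 = \left(\frac{7}{4} + \frac{5}{4}\right) - 401 = 3 - 401 = -398$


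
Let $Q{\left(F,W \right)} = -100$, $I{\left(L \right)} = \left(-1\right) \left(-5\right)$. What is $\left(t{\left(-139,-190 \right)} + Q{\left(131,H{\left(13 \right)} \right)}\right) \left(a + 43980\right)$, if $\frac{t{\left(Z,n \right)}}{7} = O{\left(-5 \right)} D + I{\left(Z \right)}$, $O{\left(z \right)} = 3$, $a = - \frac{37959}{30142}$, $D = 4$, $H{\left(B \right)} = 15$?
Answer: $\frac{25186536819}{30142} \approx 8.356 \cdot 10^{5}$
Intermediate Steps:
$I{\left(L \right)} = 5$
$a = - \frac{37959}{30142}$ ($a = \left(-37959\right) \frac{1}{30142} = - \frac{37959}{30142} \approx -1.2593$)
$t{\left(Z,n \right)} = 119$ ($t{\left(Z,n \right)} = 7 \left(3 \cdot 4 + 5\right) = 7 \left(12 + 5\right) = 7 \cdot 17 = 119$)
$\left(t{\left(-139,-190 \right)} + Q{\left(131,H{\left(13 \right)} \right)}\right) \left(a + 43980\right) = \left(119 - 100\right) \left(- \frac{37959}{30142} + 43980\right) = 19 \cdot \frac{1325607201}{30142} = \frac{25186536819}{30142}$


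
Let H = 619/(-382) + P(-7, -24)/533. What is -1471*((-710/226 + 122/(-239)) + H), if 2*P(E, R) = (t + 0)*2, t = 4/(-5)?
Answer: 213298348100441/27493936210 ≈ 7758.0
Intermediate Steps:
t = -⅘ (t = 4*(-⅕) = -⅘ ≈ -0.80000)
P(E, R) = -⅘ (P(E, R) = ((-⅘ + 0)*2)/2 = (-⅘*2)/2 = (½)*(-8/5) = -⅘)
H = -1651163/1018030 (H = 619/(-382) - ⅘/533 = 619*(-1/382) - ⅘*1/533 = -619/382 - 4/2665 = -1651163/1018030 ≈ -1.6219)
-1471*((-710/226 + 122/(-239)) + H) = -1471*((-710/226 + 122/(-239)) - 1651163/1018030) = -1471*((-710*1/226 + 122*(-1/239)) - 1651163/1018030) = -1471*((-355/113 - 122/239) - 1651163/1018030) = -1471*(-98631/27007 - 1651163/1018030) = -1471*(-145002276071/27493936210) = 213298348100441/27493936210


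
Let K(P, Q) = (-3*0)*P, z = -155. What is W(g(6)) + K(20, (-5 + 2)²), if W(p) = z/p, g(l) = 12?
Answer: -155/12 ≈ -12.917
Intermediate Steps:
K(P, Q) = 0 (K(P, Q) = 0*P = 0)
W(p) = -155/p
W(g(6)) + K(20, (-5 + 2)²) = -155/12 + 0 = -155/12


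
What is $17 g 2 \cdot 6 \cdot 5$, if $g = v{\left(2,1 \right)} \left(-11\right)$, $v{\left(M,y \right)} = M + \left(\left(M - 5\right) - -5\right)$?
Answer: $-44880$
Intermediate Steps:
$v{\left(M,y \right)} = 2 M$ ($v{\left(M,y \right)} = M + \left(\left(M - 5\right) + 5\right) = M + \left(\left(-5 + M\right) + 5\right) = M + M = 2 M$)
$g = -44$ ($g = 2 \cdot 2 \left(-11\right) = 4 \left(-11\right) = -44$)
$17 g 2 \cdot 6 \cdot 5 = 17 \left(-44\right) 2 \cdot 6 \cdot 5 = - 748 \cdot 12 \cdot 5 = \left(-748\right) 60 = -44880$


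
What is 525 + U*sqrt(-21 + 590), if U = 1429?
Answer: 525 + 1429*sqrt(569) ≈ 34612.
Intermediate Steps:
525 + U*sqrt(-21 + 590) = 525 + 1429*sqrt(-21 + 590) = 525 + 1429*sqrt(569)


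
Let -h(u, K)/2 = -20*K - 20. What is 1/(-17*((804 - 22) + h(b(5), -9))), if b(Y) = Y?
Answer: -1/7854 ≈ -0.00012732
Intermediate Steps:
h(u, K) = 40 + 40*K (h(u, K) = -2*(-20*K - 20) = -2*(-20 - 20*K) = 40 + 40*K)
1/(-17*((804 - 22) + h(b(5), -9))) = 1/(-17*((804 - 22) + (40 + 40*(-9)))) = 1/(-17*(782 + (40 - 360))) = 1/(-17*(782 - 320)) = 1/(-17*462) = 1/(-7854) = -1/7854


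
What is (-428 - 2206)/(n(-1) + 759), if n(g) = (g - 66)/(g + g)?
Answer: -5268/1585 ≈ -3.3237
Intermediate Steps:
n(g) = (-66 + g)/(2*g) (n(g) = (-66 + g)/((2*g)) = (-66 + g)*(1/(2*g)) = (-66 + g)/(2*g))
(-428 - 2206)/(n(-1) + 759) = (-428 - 2206)/((½)*(-66 - 1)/(-1) + 759) = -2634/((½)*(-1)*(-67) + 759) = -2634/(67/2 + 759) = -2634/1585/2 = -2634*2/1585 = -5268/1585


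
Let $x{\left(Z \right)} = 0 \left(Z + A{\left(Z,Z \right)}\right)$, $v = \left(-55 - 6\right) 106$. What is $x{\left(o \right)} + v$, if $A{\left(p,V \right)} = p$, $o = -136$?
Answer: $-6466$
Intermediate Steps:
$v = -6466$ ($v = \left(-61\right) 106 = -6466$)
$x{\left(Z \right)} = 0$ ($x{\left(Z \right)} = 0 \left(Z + Z\right) = 0 \cdot 2 Z = 0$)
$x{\left(o \right)} + v = 0 - 6466 = -6466$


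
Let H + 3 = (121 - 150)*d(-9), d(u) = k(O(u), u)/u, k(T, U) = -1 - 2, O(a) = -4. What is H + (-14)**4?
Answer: 115210/3 ≈ 38403.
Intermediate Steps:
k(T, U) = -3
d(u) = -3/u
H = -38/3 (H = -3 + (121 - 150)*(-3/(-9)) = -3 - (-87)*(-1)/9 = -3 - 29*1/3 = -3 - 29/3 = -38/3 ≈ -12.667)
H + (-14)**4 = -38/3 + (-14)**4 = -38/3 + 38416 = 115210/3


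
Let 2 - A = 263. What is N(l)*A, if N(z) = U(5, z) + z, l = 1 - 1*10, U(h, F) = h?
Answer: 1044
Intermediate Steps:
l = -9 (l = 1 - 10 = -9)
N(z) = 5 + z
A = -261 (A = 2 - 1*263 = 2 - 263 = -261)
N(l)*A = (5 - 9)*(-261) = -4*(-261) = 1044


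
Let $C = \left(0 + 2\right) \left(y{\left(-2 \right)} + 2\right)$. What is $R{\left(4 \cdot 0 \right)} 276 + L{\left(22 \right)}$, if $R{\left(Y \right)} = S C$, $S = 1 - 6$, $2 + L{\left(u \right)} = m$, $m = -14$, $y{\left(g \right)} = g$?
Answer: $-16$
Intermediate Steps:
$C = 0$ ($C = \left(0 + 2\right) \left(-2 + 2\right) = 2 \cdot 0 = 0$)
$L{\left(u \right)} = -16$ ($L{\left(u \right)} = -2 - 14 = -16$)
$S = -5$ ($S = 1 - 6 = -5$)
$R{\left(Y \right)} = 0$ ($R{\left(Y \right)} = \left(-5\right) 0 = 0$)
$R{\left(4 \cdot 0 \right)} 276 + L{\left(22 \right)} = 0 \cdot 276 - 16 = 0 - 16 = -16$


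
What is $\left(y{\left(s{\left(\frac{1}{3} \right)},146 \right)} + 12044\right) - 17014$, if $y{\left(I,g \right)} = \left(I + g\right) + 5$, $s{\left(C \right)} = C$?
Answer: $- \frac{14456}{3} \approx -4818.7$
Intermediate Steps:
$y{\left(I,g \right)} = 5 + I + g$
$\left(y{\left(s{\left(\frac{1}{3} \right)},146 \right)} + 12044\right) - 17014 = \left(\left(5 + \frac{1}{3} + 146\right) + 12044\right) - 17014 = \left(\frac{454}{3} + 12044\right) - 17014 = \frac{36586}{3} - 17014 = - \frac{14456}{3}$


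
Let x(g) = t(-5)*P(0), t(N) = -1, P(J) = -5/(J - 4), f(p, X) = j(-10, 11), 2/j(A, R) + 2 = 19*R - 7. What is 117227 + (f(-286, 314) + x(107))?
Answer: 2930644/25 ≈ 1.1723e+5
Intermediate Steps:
j(A, R) = 2/(-9 + 19*R) (j(A, R) = 2/(-2 + (19*R - 7)) = 2/(-2 + (-7 + 19*R)) = 2/(-9 + 19*R))
f(p, X) = 1/100 (f(p, X) = 2/(-9 + 19*11) = 2/(-9 + 209) = 2/200 = 2*(1/200) = 1/100)
P(J) = -5/(-4 + J)
x(g) = -5/4 (x(g) = -(-5)/(-4 + 0) = -(-5)/(-4) = -(-5)*(-1)/4 = -1*5/4 = -5/4)
117227 + (f(-286, 314) + x(107)) = 117227 + (1/100 - 5/4) = 117227 - 31/25 = 2930644/25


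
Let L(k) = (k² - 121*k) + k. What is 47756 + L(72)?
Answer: 44300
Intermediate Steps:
L(k) = k² - 120*k
47756 + L(72) = 47756 + 72*(-120 + 72) = 47756 + 72*(-48) = 47756 - 3456 = 44300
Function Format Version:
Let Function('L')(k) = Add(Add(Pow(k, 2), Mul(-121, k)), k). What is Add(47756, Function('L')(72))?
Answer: 44300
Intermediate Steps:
Function('L')(k) = Add(Pow(k, 2), Mul(-120, k))
Add(47756, Function('L')(72)) = Add(47756, Mul(72, Add(-120, 72))) = Add(47756, Mul(72, -48)) = Add(47756, -3456) = 44300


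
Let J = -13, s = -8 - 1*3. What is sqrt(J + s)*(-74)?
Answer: -148*I*sqrt(6) ≈ -362.52*I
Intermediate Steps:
s = -11 (s = -8 - 3 = -11)
sqrt(J + s)*(-74) = sqrt(-13 - 11)*(-74) = sqrt(-24)*(-74) = (2*I*sqrt(6))*(-74) = -148*I*sqrt(6)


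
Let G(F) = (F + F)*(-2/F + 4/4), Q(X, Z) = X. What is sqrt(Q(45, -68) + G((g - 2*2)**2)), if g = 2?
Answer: 7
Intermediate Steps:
G(F) = 2*F*(1 - 2/F) (G(F) = (2*F)*(-2/F + 4*(1/4)) = (2*F)*(-2/F + 1) = (2*F)*(1 - 2/F) = 2*F*(1 - 2/F))
sqrt(Q(45, -68) + G((g - 2*2)**2)) = sqrt(45 + (-4 + 2*(2 - 2*2)**2)) = sqrt(45 + (-4 + 2*(2 - 4)**2)) = sqrt(45 + (-4 + 2*(-2)**2)) = sqrt(45 + (-4 + 2*4)) = sqrt(45 + (-4 + 8)) = sqrt(45 + 4) = sqrt(49) = 7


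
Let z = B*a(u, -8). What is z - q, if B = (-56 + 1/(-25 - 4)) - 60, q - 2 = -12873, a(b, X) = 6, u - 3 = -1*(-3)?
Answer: 353069/29 ≈ 12175.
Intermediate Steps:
u = 6 (u = 3 - 1*(-3) = 3 + 3 = 6)
q = -12871 (q = 2 - 12873 = -12871)
B = -3365/29 (B = (-56 + 1/(-29)) - 60 = (-56 - 1/29) - 60 = -1625/29 - 60 = -3365/29 ≈ -116.03)
z = -20190/29 (z = -3365/29*6 = -20190/29 ≈ -696.21)
z - q = -20190/29 - 1*(-12871) = -20190/29 + 12871 = 353069/29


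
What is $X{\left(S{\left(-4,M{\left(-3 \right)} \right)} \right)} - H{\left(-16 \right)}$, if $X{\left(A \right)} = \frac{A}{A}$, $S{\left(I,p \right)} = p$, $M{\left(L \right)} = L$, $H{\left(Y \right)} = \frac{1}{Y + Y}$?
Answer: $\frac{33}{32} \approx 1.0313$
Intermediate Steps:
$H{\left(Y \right)} = \frac{1}{2 Y}$
$X{\left(A \right)} = 1$
$X{\left(S{\left(-4,M{\left(-3 \right)} \right)} \right)} - H{\left(-16 \right)} = 1 - \frac{1}{2 \left(-16\right)} = 1 - \frac{1}{2} \left(- \frac{1}{16}\right) = 1 - - \frac{1}{32} = 1 + \frac{1}{32} = \frac{33}{32}$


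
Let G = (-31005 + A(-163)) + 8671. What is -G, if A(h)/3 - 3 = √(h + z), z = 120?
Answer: 22325 - 3*I*√43 ≈ 22325.0 - 19.672*I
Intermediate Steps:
A(h) = 9 + 3*√(120 + h) (A(h) = 9 + 3*√(h + 120) = 9 + 3*√(120 + h))
G = -22325 + 3*I*√43 (G = (-31005 + (9 + 3*√(120 - 163))) + 8671 = (-31005 + (9 + 3*√(-43))) + 8671 = (-31005 + (9 + 3*(I*√43))) + 8671 = (-31005 + (9 + 3*I*√43)) + 8671 = (-30996 + 3*I*√43) + 8671 = -22325 + 3*I*√43 ≈ -22325.0 + 19.672*I)
-G = -(-22325 + 3*I*√43) = 22325 - 3*I*√43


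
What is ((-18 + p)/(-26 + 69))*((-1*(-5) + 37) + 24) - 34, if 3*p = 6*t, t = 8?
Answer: -1594/43 ≈ -37.070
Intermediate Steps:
p = 16 (p = (6*8)/3 = (⅓)*48 = 16)
((-18 + p)/(-26 + 69))*((-1*(-5) + 37) + 24) - 34 = ((-18 + 16)/(-26 + 69))*((-1*(-5) + 37) + 24) - 34 = (-2/43)*((5 + 37) + 24) - 34 = (-2*1/43)*(42 + 24) - 34 = -2/43*66 - 34 = -132/43 - 34 = -1594/43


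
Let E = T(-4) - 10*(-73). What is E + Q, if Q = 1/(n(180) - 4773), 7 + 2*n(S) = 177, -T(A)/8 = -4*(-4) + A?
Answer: 2972191/4688 ≈ 634.00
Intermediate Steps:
T(A) = -128 - 8*A (T(A) = -8*(-4*(-4) + A) = -8*(16 + A) = -128 - 8*A)
n(S) = 85 (n(S) = -7/2 + (½)*177 = -7/2 + 177/2 = 85)
E = 634 (E = (-128 - 8*(-4)) - 10*(-73) = (-128 + 32) + 730 = -96 + 730 = 634)
Q = -1/4688 (Q = 1/(85 - 4773) = 1/(-4688) = -1/4688 ≈ -0.00021331)
E + Q = 634 - 1/4688 = 2972191/4688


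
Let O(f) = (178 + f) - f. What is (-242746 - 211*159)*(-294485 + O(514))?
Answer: 81315552565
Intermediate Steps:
O(f) = 178
(-242746 - 211*159)*(-294485 + O(514)) = (-242746 - 211*159)*(-294485 + 178) = (-242746 - 33549)*(-294307) = -276295*(-294307) = 81315552565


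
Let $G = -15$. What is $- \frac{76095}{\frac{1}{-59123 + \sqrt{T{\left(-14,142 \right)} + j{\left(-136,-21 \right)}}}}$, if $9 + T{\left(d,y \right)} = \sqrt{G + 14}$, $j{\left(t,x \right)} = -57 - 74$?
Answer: $4498964685 - 76095 \sqrt{-140 + i} \approx 4.499 \cdot 10^{9} - 9.0037 \cdot 10^{5} i$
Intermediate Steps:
$j{\left(t,x \right)} = -131$
$T{\left(d,y \right)} = -9 + i$ ($T{\left(d,y \right)} = -9 + \sqrt{-15 + 14} = -9 + \sqrt{-1} = -9 + i$)
$- \frac{76095}{\frac{1}{-59123 + \sqrt{T{\left(-14,142 \right)} + j{\left(-136,-21 \right)}}}} = - \frac{76095}{\frac{1}{-59123 + \sqrt{\left(-9 + i\right) - 131}}} = - \frac{76095}{\frac{1}{-59123 + \sqrt{-140 + i}}} = - 76095 \left(-59123 + \sqrt{-140 + i}\right) = 4498964685 - 76095 \sqrt{-140 + i}$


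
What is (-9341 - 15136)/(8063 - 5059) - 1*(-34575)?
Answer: 103838823/3004 ≈ 34567.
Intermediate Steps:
(-9341 - 15136)/(8063 - 5059) - 1*(-34575) = -24477/3004 + 34575 = 103838823/3004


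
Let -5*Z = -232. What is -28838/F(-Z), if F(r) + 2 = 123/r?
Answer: 6690416/1079 ≈ 6200.6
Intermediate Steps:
Z = 232/5 (Z = -⅕*(-232) = 232/5 ≈ 46.400)
F(r) = -2 + 123/r
-28838/F(-Z) = -28838/(-2 + 123/((-1*232/5))) = -28838/(-2 + 123/(-232/5)) = -28838/(-2 + 123*(-5/232)) = -28838/(-2 - 615/232) = -28838/(-1079/232) = -28838*(-232/1079) = 6690416/1079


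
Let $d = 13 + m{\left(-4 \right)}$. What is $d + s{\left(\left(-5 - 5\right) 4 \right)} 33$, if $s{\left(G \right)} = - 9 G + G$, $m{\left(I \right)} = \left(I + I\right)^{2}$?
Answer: $10637$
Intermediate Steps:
$m{\left(I \right)} = 4 I^{2}$ ($m{\left(I \right)} = \left(2 I\right)^{2} = 4 I^{2}$)
$s{\left(G \right)} = - 8 G$
$d = 77$ ($d = 13 + 4 \left(-4\right)^{2} = 13 + 4 \cdot 16 = 13 + 64 = 77$)
$d + s{\left(\left(-5 - 5\right) 4 \right)} 33 = 77 + - 8 \left(-5 - 5\right) 4 \cdot 33 = 77 + - 8 \left(\left(-10\right) 4\right) 33 = 77 + \left(-8\right) \left(-40\right) 33 = 77 + 320 \cdot 33 = 77 + 10560 = 10637$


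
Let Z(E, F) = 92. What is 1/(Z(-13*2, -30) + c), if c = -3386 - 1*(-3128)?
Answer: -1/166 ≈ -0.0060241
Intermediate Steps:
c = -258 (c = -3386 + 3128 = -258)
1/(Z(-13*2, -30) + c) = 1/(92 - 258) = 1/(-166) = -1/166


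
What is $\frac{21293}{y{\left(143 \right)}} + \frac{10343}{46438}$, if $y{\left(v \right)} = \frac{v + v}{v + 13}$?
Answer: $\frac{5932939777}{510818} \approx 11615.0$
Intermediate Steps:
$y{\left(v \right)} = \frac{2 v}{13 + v}$
$\frac{21293}{y{\left(143 \right)}} + \frac{10343}{46438} = \frac{21293}{2 \cdot 143 \frac{1}{13 + 143}} + \frac{10343}{46438} = \frac{21293}{2 \cdot 143 \cdot \frac{1}{156}} + 10343 \cdot \frac{1}{46438} = \frac{21293}{2 \cdot 143 \cdot \frac{1}{156}} + \frac{10343}{46438} = \frac{21293}{\frac{11}{6}} + \frac{10343}{46438} = 21293 \cdot \frac{6}{11} + \frac{10343}{46438} = \frac{127758}{11} + \frac{10343}{46438} = \frac{5932939777}{510818}$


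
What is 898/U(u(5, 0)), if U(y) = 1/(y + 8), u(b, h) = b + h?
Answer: 11674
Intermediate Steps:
U(y) = 1/(8 + y)
898/U(u(5, 0)) = 898/(1/(8 + (5 + 0))) = 898/(1/(8 + 5)) = 898/(1/13) = 898*13 = 11674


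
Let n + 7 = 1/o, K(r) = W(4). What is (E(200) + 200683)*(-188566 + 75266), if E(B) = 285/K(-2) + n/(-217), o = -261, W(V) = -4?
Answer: -1287320209794575/56637 ≈ -2.2729e+10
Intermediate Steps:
K(r) = -4
n = -1828/261 (n = -7 + 1/(-261) = -7 - 1/261 = -1828/261 ≈ -7.0038)
E(B) = -16134233/226548 (E(B) = 285/(-4) - 1828/261/(-217) = 285*(-¼) - 1828/261*(-1/217) = -285/4 + 1828/56637 = -16134233/226548)
(E(200) + 200683)*(-188566 + 75266) = (-16134233/226548 + 200683)*(-188566 + 75266) = (45448198051/226548)*(-113300) = -1287320209794575/56637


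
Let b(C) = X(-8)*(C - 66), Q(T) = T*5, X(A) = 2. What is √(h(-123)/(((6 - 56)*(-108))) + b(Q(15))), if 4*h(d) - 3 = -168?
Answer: √259090/120 ≈ 4.2417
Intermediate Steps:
h(d) = -165/4 (h(d) = ¾ + (¼)*(-168) = ¾ - 42 = -165/4)
Q(T) = 5*T
b(C) = -132 + 2*C (b(C) = 2*(C - 66) = 2*(-66 + C) = -132 + 2*C)
√(h(-123)/(((6 - 56)*(-108))) + b(Q(15))) = √(-165*(-1/(108*(6 - 56)))/4 + (-132 + 2*(5*15))) = √(-165/(4*((-50*(-108)))) + (-132 + 2*75)) = √(-165/4/5400 + (-132 + 150)) = √(-165/4*1/5400 + 18) = √(-11/1440 + 18) = √(25909/1440) = √259090/120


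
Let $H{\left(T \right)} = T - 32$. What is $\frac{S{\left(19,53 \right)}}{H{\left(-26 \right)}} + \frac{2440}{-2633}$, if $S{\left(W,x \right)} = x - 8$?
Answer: $- \frac{260005}{152714} \approx -1.7026$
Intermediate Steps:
$S{\left(W,x \right)} = -8 + x$ ($S{\left(W,x \right)} = x - 8 = -8 + x$)
$H{\left(T \right)} = -32 + T$
$\frac{S{\left(19,53 \right)}}{H{\left(-26 \right)}} + \frac{2440}{-2633} = \frac{-8 + 53}{-32 - 26} + \frac{2440}{-2633} = \frac{45}{-58} + 2440 \left(- \frac{1}{2633}\right) = 45 \left(- \frac{1}{58}\right) - \frac{2440}{2633} = - \frac{45}{58} - \frac{2440}{2633} = - \frac{260005}{152714}$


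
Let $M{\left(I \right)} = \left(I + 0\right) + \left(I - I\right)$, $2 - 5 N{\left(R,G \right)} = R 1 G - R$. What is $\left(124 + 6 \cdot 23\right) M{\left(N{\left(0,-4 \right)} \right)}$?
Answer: $\frac{524}{5} \approx 104.8$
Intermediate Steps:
$N{\left(R,G \right)} = \frac{2}{5} + \frac{R}{5} - \frac{G R}{5}$ ($N{\left(R,G \right)} = \frac{2}{5} - \frac{R 1 G - R}{5} = \frac{2}{5} - \frac{R G - R}{5} = \frac{2}{5} - \frac{G R - R}{5} = \frac{2}{5} - \frac{- R + G R}{5} = \frac{2}{5} - \left(- \frac{R}{5} + \frac{G R}{5}\right) = \frac{2}{5} + \frac{R}{5} - \frac{G R}{5}$)
$M{\left(I \right)} = I$ ($M{\left(I \right)} = I + 0 = I$)
$\left(124 + 6 \cdot 23\right) M{\left(N{\left(0,-4 \right)} \right)} = \left(124 + 6 \cdot 23\right) \left(\frac{2}{5} + \frac{1}{5} \cdot 0 - \left(- \frac{4}{5}\right) 0\right) = \left(124 + 138\right) \left(\frac{2}{5} + 0 + 0\right) = 262 \cdot \frac{2}{5} = \frac{524}{5}$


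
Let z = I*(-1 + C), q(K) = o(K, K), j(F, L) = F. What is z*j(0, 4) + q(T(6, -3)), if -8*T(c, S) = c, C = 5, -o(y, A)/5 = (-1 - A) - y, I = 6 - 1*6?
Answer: -5/2 ≈ -2.5000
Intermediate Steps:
I = 0 (I = 6 - 6 = 0)
o(y, A) = 5 + 5*A + 5*y (o(y, A) = -5*((-1 - A) - y) = -5*(-1 - A - y) = 5 + 5*A + 5*y)
T(c, S) = -c/8
q(K) = 5 + 10*K (q(K) = 5 + 5*K + 5*K = 5 + 10*K)
z = 0 (z = 0*(-1 + 5) = 0*4 = 0)
z*j(0, 4) + q(T(6, -3)) = 0*0 + (5 + 10*(-⅛*6)) = 0 + (5 + 10*(-¾)) = 0 + (5 - 15/2) = 0 - 5/2 = -5/2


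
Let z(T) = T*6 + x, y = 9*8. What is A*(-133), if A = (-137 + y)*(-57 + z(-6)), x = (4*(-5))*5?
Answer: -1668485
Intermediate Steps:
y = 72
x = -100 (x = -20*5 = -100)
z(T) = -100 + 6*T (z(T) = T*6 - 100 = 6*T - 100 = -100 + 6*T)
A = 12545 (A = (-137 + 72)*(-57 + (-100 + 6*(-6))) = -65*(-57 + (-100 - 36)) = -65*(-57 - 136) = -65*(-193) = 12545)
A*(-133) = 12545*(-133) = -1668485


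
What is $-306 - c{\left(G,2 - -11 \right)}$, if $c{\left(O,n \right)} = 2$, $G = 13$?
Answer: $-308$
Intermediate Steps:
$-306 - c{\left(G,2 - -11 \right)} = -306 - 2 = -308$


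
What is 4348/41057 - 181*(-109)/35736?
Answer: 965393681/1467212952 ≈ 0.65798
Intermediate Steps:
4348/41057 - 181*(-109)/35736 = 4348*(1/41057) + 19729*(1/35736) = 4348/41057 + 19729/35736 = 965393681/1467212952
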